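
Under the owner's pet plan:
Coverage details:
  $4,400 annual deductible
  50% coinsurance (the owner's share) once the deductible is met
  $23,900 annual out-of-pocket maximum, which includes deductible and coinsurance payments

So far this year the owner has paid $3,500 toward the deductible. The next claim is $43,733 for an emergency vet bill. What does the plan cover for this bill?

$23,333

Deductible still to meet: $4,400 − $3,500 = $900.
That leaves $43,733 − $900 = $42,833 for coinsurance.
50% of $42,833 = $21,416.50 falls to the owner.
Owner responsibility before any cap: $900 + $21,416.50 = $22,316.50.
Year-to-date out-of-pocket would reach $3,500 + $22,316.50 = $25,816.50, above the $23,900 maximum, so the owner pays only $23,900 − $3,500 = $20,400.
Insurer pays the balance: $43,733 − $20,400 = $23,333.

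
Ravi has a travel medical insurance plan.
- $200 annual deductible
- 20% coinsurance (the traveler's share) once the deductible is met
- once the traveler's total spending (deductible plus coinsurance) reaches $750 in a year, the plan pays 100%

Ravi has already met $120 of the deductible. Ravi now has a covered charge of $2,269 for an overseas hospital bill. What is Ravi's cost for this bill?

Remaining deductible: $200 − $120 = $80.
The remaining $2,189 (= $2,269 − $80) moves to coinsurance.
Coinsurance: $2,189 × 20% = $437.80.
That puts the traveler's cost at $80 + $437.80 = $517.80 before any cap.
Total out-of-pocket so far would be $120 + $517.80 = $637.80, below the $750 cap — no reduction.

$517.80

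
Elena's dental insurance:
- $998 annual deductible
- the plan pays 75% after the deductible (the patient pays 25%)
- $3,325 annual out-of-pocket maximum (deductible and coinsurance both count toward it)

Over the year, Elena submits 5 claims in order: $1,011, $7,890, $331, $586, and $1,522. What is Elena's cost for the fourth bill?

$146.50

Claim 1 — $1,011: deductible takes $998, $13 remains; 25% of $13 = $3.25. Patient pays $1,001.25; OOP now $1,001.25.
Claim 2 — $7,890: deductible already satisfied, so patient's share is 25% × $7,890 = $1,972.50. Cost to patient: $1,972.50. OOP to date $2,973.75.
Claim 3 — $331: deductible already satisfied, so patient's share is 25% × $331 = $82.75. Cost to patient: $82.75. OOP to date $3,056.50.
Claim 4 — $586: 25% coinsurance on $586 = $146.50. Cost to patient: $146.50. OOP to date $3,203.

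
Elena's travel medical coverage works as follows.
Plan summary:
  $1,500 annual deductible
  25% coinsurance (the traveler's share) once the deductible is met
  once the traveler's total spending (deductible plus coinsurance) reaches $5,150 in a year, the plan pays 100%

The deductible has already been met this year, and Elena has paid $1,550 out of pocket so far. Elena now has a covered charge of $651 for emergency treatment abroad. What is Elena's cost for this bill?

$162.75

With the deductible met, the entire $651 is subject to coinsurance.
25% of $651 = $162.75 falls to the traveler.
Cumulative spending $1,550 + $162.75 = $1,712.75 stays under the $5,150 maximum.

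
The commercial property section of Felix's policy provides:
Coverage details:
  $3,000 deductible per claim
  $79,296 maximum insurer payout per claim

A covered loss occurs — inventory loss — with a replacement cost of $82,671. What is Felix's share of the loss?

Less the $3,000 deductible: $82,671 − $3,000 = $79,671.
The $79,296 per-incident cap binds; insurer pays $79,296.
The business bears the rest of the original loss: $82,671 − $79,296 = $3,375.

$3,375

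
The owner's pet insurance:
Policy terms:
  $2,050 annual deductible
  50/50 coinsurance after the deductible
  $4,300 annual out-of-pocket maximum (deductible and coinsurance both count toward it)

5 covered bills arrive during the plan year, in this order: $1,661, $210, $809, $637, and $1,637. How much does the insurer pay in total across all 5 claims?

Claim 1 — $1,661: fully absorbed by the deductible. Owner pays $1,661; OOP now $1,661. Plan pays $1,661 − $1,661 = $0.
Claim 2 — $210: fully absorbed by the deductible. Owner owes $210 (running OOP $1,871). Insurer: $210 − $210 = $0.
Claim 3 — $809: $179 to deductible, leaving $630; owner's 50% is $315. Owner owes $494 (running OOP $2,365). Insurer: $809 − $494 = $315.
Claim 4 — $637: 50% coinsurance on $637 = $318.50. Owner pays $318.50; OOP now $2,683.50. Insurer: $637 − $318.50 = $318.50.
Claim 5 — $1,637: deductible already satisfied, so owner's share is 50% × $1,637 = $818.50. Owner pays $818.50; OOP now $3,502. Insurer: $1,637 − $818.50 = $818.50.
Insurer total: $0 + $0 + $315 + $318.50 + $818.50 = $1,452.

$1,452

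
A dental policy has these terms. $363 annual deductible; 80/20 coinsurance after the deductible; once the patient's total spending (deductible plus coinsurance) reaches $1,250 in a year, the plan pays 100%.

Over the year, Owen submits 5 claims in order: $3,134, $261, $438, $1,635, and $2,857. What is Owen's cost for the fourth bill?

Claim 1 ($3,134): $363 to deductible, leaving $2,771; coinsurance $2,771 × 20% = $554.20. Cost to patient: $917.20. OOP to date $917.20.
Claim 2 ($261): deductible met; 20% of $261 = $52.20. Patient owes $52.20 (running OOP $969.40).
Claim 3 ($438): 20% coinsurance on $438 = $87.60. Patient pays $87.60; OOP now $1,057.
Claim 4 ($1,635): 20% coinsurance on $1,635 = $327. That would push OOP to $1,384, over the $1,250 cap, so patient pays $1,250 − $1,057 = $193.

$193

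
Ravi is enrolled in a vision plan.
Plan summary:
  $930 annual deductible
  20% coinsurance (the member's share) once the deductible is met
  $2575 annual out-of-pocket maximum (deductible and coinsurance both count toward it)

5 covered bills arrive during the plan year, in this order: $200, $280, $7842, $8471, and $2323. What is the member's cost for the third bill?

$1928.40

#1 ($200): all of it applies to the deductible. Cost to member: $200. OOP to date $200.
#2 ($280): all of it applies to the deductible. Member pays $280; OOP now $480.
#3 ($7842): $450 to deductible, leaving $7392; 20% of $7392 = $1478.40. Member owes $1928.40 (running OOP $2408.40).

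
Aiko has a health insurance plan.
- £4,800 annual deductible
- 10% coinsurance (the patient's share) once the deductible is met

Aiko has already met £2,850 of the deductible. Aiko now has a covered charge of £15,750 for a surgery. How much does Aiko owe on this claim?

£3,330

£2,850 of the £4,800 deductible is already met, leaving £1,950.
The remaining £13,800 (= £15,750 − £1,950) moves to coinsurance.
Patient's 10% share of £13,800 is £1,380.
That puts the patient's cost at £1,950 + £1,380 = £3,330.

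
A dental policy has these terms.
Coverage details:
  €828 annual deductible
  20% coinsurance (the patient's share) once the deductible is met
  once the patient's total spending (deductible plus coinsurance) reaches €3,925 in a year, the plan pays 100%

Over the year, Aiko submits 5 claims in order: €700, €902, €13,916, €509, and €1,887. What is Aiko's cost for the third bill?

€2,783.20

#1 (€700): fully absorbed by the deductible. Patient owes €700 (running OOP €700).
#2 (€902): €128 to deductible, leaving €774; coinsurance €774 × 20% = €154.80. Cost to patient: €282.80. OOP to date €982.80.
#3 (€13,916): 20% coinsurance on €13,916 = €2,783.20. Patient owes €2,783.20 (running OOP €3,766).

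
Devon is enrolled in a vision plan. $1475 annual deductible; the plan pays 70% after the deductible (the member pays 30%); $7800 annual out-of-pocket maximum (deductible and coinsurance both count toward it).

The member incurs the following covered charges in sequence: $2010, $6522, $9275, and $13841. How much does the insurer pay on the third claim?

$6492.50

#1 ($2010): deductible takes $1475, $535 remains; member's 30% is $160.50. Member pays $1635.50; OOP now $1635.50. Plan pays $2010 − $1635.50 = $374.50.
#2 ($6522): deductible already satisfied, so member's share is 30% × $6522 = $1956.60. Member owes $1956.60 (running OOP $3592.10). Insurer: $6522 − $1956.60 = $4565.40.
#3 ($9275): deductible already satisfied, so member's share is 30% × $9275 = $2782.50. Member owes $2782.50 (running OOP $6374.60). Plan pays $9275 − $2782.50 = $6492.50.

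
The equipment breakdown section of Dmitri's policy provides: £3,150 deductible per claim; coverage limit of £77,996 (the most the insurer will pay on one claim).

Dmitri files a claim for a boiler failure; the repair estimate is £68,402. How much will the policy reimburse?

Subtract the deductible: £68,402 − £3,150 = £65,252.
£65,252 is within the £77,996 limit, so the insurer pays £65,252.

£65,252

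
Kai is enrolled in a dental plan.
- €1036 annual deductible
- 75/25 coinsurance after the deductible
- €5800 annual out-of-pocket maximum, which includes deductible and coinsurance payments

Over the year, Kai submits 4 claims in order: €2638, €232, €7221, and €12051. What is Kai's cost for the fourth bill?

Claim 1 — €2638: deductible takes €1036, €1602 remains; 25% of €1602 = €400.50. Cost to patient: €1436.50. OOP to date €1436.50.
Claim 2 — €232: deductible met; 25% of €232 = €58. Cost to patient: €58. OOP to date €1494.50.
Claim 3 — €7221: 25% coinsurance on €7221 = €1805.25. Patient owes €1805.25 (running OOP €3299.75).
Claim 4 — €12051: deductible already satisfied, so patient's share is 25% × €12051 = €3012.75. That would push OOP to €6312.50, over the €5800 cap, so patient pays €5800 − €3299.75 = €2500.25.

€2500.25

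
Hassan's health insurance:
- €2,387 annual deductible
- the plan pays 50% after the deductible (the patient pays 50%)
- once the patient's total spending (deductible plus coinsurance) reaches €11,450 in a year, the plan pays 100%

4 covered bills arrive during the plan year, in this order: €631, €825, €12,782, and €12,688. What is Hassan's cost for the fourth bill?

#1 (€631): all of it applies to the deductible. Patient pays €631; OOP now €631.
#2 (€825): fully absorbed by the deductible. Cost to patient: €825. OOP to date €1,456.
#3 (€12,782): €931 finishes the deductible; €11,851 goes to coinsurance; 50% of €11,851 = €5,925.50. Patient pays €6,856.50; OOP now €8,312.50.
#4 (€12,688): deductible met; 50% of €12,688 = €6,344. OOP would hit €14,656.50 > €11,450, so the cap limits the patient to €11,450 − €8,312.50 = €3,137.50.

€3,137.50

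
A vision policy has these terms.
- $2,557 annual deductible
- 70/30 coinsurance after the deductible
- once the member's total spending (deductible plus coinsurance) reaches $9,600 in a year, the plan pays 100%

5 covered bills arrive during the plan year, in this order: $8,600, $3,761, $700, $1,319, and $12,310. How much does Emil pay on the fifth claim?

$3,496.10

Bill 1, $8,600: $2,557 to deductible, leaving $6,043; member's 30% is $1,812.90. Member owes $4,369.90 (running OOP $4,369.90).
Bill 2, $3,761: deductible already satisfied, so member's share is 30% × $3,761 = $1,128.30. Member owes $1,128.30 (running OOP $5,498.20).
Bill 3, $700: 30% coinsurance on $700 = $210. Member pays $210; OOP now $5,708.20.
Bill 4, $1,319: 30% coinsurance on $1,319 = $395.70. Member owes $395.70 (running OOP $6,103.90).
Bill 5, $12,310: 30% coinsurance on $12,310 = $3,693. OOP would hit $9,796.90 > $9,600, so the cap limits the member to $9,600 − $6,103.90 = $3,496.10.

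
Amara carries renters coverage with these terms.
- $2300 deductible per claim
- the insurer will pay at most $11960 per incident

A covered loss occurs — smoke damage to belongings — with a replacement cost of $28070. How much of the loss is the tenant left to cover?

After the deductible, $28070 − $2300 = $25770 remains.
Since $25770 > $11960, the payout is capped at $11960.
Tenant's share is the uncovered remainder: $28070 − $11960 = $16110.

$16110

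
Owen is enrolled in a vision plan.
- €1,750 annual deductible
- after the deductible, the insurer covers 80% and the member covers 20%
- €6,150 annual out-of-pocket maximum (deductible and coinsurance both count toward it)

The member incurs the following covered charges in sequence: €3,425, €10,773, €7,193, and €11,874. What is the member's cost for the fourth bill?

€471.80

Claim 1 (€3,425): deductible takes €1,750, €1,675 remains; member's 20% is €335. Cost to member: €2,085. OOP to date €2,085.
Claim 2 (€10,773): deductible already satisfied, so member's share is 20% × €10,773 = €2,154.60. Member pays €2,154.60; OOP now €4,239.60.
Claim 3 (€7,193): deductible already satisfied, so member's share is 20% × €7,193 = €1,438.60. Member pays €1,438.60; OOP now €5,678.20.
Claim 4 (€11,874): deductible met; 20% of €11,874 = €2,374.80. That would push OOP to €8,053, over the €6,150 cap, so member pays €6,150 − €5,678.20 = €471.80.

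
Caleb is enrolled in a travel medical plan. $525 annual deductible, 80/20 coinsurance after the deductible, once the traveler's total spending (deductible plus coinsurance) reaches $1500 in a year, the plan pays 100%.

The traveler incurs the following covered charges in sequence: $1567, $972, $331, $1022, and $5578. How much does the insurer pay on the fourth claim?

$817.60

Claim 1 — $1567: $525 finishes the deductible; $1042 goes to coinsurance; 20% of $1042 = $208.40. Cost to traveler: $733.40. OOP to date $733.40. Insurer: $1567 − $733.40 = $833.60.
Claim 2 — $972: deductible met; 20% of $972 = $194.40. Traveler pays $194.40; OOP now $927.80. Insurer: $972 − $194.40 = $777.60.
Claim 3 — $331: deductible already satisfied, so traveler's share is 20% × $331 = $66.20. Traveler owes $66.20 (running OOP $994). Insurer: $331 − $66.20 = $264.80.
Claim 4 — $1022: deductible already satisfied, so traveler's share is 20% × $1022 = $204.40. Traveler pays $204.40; OOP now $1198.40. Insurer: $1022 − $204.40 = $817.60.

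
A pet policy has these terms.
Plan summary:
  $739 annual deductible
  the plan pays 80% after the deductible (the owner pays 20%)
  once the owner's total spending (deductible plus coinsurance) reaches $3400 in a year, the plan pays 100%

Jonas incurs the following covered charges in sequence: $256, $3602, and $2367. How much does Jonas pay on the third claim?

#1 ($256): fully absorbed by the deductible. Owner pays $256; OOP now $256.
#2 ($3602): deductible takes $483, $3119 remains; owner's 20% is $623.80. Owner pays $1106.80; OOP now $1362.80.
#3 ($2367): 20% coinsurance on $2367 = $473.40. Cost to owner: $473.40. OOP to date $1836.20.

$473.40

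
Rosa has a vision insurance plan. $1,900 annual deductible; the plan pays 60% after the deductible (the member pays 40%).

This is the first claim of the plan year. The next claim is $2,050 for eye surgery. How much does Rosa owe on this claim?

Deductible not yet touched, so the first $1,900 of the bill goes to the deductible.
The remaining $150 (= $2,050 − $1,900) moves to coinsurance.
Member's 40% share of $150 is $60.
So the member owes $1,900 + $60 = $1,960.

$1,960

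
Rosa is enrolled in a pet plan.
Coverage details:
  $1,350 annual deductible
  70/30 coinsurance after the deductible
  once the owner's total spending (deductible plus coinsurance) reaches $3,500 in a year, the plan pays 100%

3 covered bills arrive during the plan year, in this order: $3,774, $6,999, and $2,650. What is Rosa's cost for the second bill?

Claim 1 ($3,774): $1,350 finishes the deductible; $2,424 goes to coinsurance; coinsurance $2,424 × 30% = $727.20. Cost to owner: $2,077.20. OOP to date $2,077.20.
Claim 2 ($6,999): 30% coinsurance on $6,999 = $2,099.70. OOP would hit $4,176.90 > $3,500, so the cap limits the owner to $3,500 − $2,077.20 = $1,422.80.

$1,422.80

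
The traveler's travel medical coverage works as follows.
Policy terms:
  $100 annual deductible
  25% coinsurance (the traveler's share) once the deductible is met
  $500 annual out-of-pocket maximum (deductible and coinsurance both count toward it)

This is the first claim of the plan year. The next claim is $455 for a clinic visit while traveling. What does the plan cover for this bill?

$266.25

Nothing has been paid toward the $100 deductible, so the first $100 of this charge is applied there.
That leaves $455 − $100 = $355 for coinsurance.
Coinsurance: $355 × 25% = $88.75.
Traveler responsibility before any cap: $100 + $88.75 = $188.75.
Year-to-date out-of-pocket becomes $0 + $188.75 = $188.75, still under the $500 maximum, so no cap applies.
The plan picks up $455 − $188.75 = $266.25.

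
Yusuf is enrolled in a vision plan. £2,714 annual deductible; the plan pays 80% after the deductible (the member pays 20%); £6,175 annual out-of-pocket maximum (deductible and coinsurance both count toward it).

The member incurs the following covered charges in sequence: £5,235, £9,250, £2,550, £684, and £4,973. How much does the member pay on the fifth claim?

Bill 1, £5,235: £2,714 to deductible, leaving £2,521; 20% of £2,521 = £504.20. Member pays £3,218.20; OOP now £3,218.20.
Bill 2, £9,250: deductible already satisfied, so member's share is 20% × £9,250 = £1,850. Cost to member: £1,850. OOP to date £5,068.20.
Bill 3, £2,550: 20% coinsurance on £2,550 = £510. Member owes £510 (running OOP £5,578.20).
Bill 4, £684: 20% coinsurance on £684 = £136.80. Member pays £136.80; OOP now £5,715.
Bill 5, £4,973: deductible met; 20% of £4,973 = £994.60. OOP would hit £6,709.60 > £6,175, so the cap limits the member to £6,175 − £5,715 = £460.

£460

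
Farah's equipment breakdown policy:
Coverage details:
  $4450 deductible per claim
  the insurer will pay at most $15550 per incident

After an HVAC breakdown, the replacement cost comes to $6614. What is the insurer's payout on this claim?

Less the $4450 deductible: $6614 − $4450 = $2164.
$2164 is within the $15550 limit, so the insurer pays $2164.

$2164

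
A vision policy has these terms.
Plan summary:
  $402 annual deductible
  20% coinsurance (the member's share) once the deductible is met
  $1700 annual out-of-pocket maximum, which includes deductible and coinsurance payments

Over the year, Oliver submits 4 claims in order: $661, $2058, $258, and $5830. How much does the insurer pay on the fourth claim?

$5047

Claim 1 ($661): deductible takes $402, $259 remains; member's 20% is $51.80. Member owes $453.80 (running OOP $453.80). Plan pays $661 − $453.80 = $207.20.
Claim 2 ($2058): 20% coinsurance on $2058 = $411.60. Member pays $411.60; OOP now $865.40. Plan pays $2058 − $411.60 = $1646.40.
Claim 3 ($258): deductible already satisfied, so member's share is 20% × $258 = $51.60. Member owes $51.60 (running OOP $917). Insurer: $258 − $51.60 = $206.40.
Claim 4 ($5830): deductible met; 20% of $5830 = $1166. Adding that to $917 gives $2083, past the $1700 cap; member pays only $1700 − $917 = $783. Plan pays $5830 − $783 = $5047.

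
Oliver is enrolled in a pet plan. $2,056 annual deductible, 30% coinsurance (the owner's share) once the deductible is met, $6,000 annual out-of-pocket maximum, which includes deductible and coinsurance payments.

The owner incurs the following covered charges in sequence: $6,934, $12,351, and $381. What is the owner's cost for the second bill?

#1 ($6,934): $2,056 to deductible, leaving $4,878; coinsurance $4,878 × 30% = $1,463.40. Owner owes $3,519.40 (running OOP $3,519.40).
#2 ($12,351): 30% coinsurance on $12,351 = $3,705.30. Adding that to $3,519.40 gives $7,224.70, past the $6,000 cap; owner pays only $6,000 − $3,519.40 = $2,480.60.

$2,480.60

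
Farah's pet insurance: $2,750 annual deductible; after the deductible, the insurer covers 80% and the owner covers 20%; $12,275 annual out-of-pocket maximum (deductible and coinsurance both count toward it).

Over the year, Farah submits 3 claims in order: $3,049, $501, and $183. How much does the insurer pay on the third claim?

Claim 1 ($3,049): $2,750 finishes the deductible; $299 goes to coinsurance; owner's 20% is $59.80. Owner pays $2,809.80; OOP now $2,809.80. Plan pays $3,049 − $2,809.80 = $239.20.
Claim 2 ($501): deductible already satisfied, so owner's share is 20% × $501 = $100.20. Owner pays $100.20; OOP now $2,910. Plan pays $501 − $100.20 = $400.80.
Claim 3 ($183): deductible already satisfied, so owner's share is 20% × $183 = $36.60. Cost to owner: $36.60. OOP to date $2,946.60. Insurer: $183 − $36.60 = $146.40.

$146.40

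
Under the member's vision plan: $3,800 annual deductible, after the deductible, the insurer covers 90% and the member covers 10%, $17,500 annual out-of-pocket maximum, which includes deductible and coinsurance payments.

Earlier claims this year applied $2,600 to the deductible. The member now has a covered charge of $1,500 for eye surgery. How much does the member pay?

Remaining deductible: $3,800 − $2,600 = $1,200.
The remaining $300 (= $1,500 − $1,200) moves to coinsurance.
Coinsurance: $300 × 10% = $30.
So the member owes $1,200 + $30 = $1,230 before any cap.
Year-to-date out-of-pocket becomes $2,600 + $1,230 = $3,830, still under the $17,500 maximum, so no cap applies.

$1,230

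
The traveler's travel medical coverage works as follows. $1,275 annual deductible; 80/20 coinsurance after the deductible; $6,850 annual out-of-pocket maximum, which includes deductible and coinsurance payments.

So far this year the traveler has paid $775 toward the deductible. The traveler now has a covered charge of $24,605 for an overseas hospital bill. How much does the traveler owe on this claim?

Remaining deductible: $1,275 − $775 = $500.
That leaves $24,605 − $500 = $24,105 for coinsurance.
Traveler's 20% share of $24,105 is $4,821.
Traveler responsibility before any cap: $500 + $4,821 = $5,321.
Total out-of-pocket so far would be $775 + $5,321 = $6,096, below the $6,850 cap — no reduction.

$5,321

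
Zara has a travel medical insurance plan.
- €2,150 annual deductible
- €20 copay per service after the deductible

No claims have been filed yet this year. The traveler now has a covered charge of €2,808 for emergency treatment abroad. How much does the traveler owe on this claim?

€2,170

The full €2,150 deductible is still open; €2,150 of this bill applies to it.
The remaining €658 (= €2,808 − €2,150) moves to the copay.
Copay on this service: €20.
That puts the traveler's cost at €2,150 + €20 = €2,170.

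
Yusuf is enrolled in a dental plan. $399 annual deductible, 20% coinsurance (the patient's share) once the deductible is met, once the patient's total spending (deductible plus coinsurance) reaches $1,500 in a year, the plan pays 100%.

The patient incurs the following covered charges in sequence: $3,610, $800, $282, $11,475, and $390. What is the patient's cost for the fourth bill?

Bill 1, $3,610: $399 finishes the deductible; $3,211 goes to coinsurance; coinsurance $3,211 × 20% = $642.20. Patient pays $1,041.20; OOP now $1,041.20.
Bill 2, $800: deductible already satisfied, so patient's share is 20% × $800 = $160. Patient pays $160; OOP now $1,201.20.
Bill 3, $282: 20% coinsurance on $282 = $56.40. Cost to patient: $56.40. OOP to date $1,257.60.
Bill 4, $11,475: 20% coinsurance on $11,475 = $2,295. That would push OOP to $3,552.60, over the $1,500 cap, so patient pays $1,500 − $1,257.60 = $242.40.

$242.40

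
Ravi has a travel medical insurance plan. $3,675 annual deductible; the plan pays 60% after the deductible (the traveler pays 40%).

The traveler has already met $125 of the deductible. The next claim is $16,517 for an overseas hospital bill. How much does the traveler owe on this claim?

$8,736.80

Deductible still to meet: $3,675 − $125 = $3,550.
The remaining $12,967 (= $16,517 − $3,550) moves to coinsurance.
Traveler's 40% share of $12,967 is $5,186.80.
That puts the traveler's cost at $3,550 + $5,186.80 = $8,736.80.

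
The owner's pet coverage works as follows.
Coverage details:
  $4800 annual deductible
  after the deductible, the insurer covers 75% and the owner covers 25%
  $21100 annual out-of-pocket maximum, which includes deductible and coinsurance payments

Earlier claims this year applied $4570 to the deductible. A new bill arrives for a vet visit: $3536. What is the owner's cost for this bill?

$4570 of the $4800 deductible is already met, leaving $230.
After the $230 deductible portion, $3536 − $230 = $3306 is subject to coinsurance.
25% of $3306 = $826.50 falls to the owner.
That puts the owner's cost at $230 + $826.50 = $1056.50 before any cap.
Year-to-date out-of-pocket becomes $4570 + $1056.50 = $5626.50, still under the $21100 maximum, so no cap applies.

$1056.50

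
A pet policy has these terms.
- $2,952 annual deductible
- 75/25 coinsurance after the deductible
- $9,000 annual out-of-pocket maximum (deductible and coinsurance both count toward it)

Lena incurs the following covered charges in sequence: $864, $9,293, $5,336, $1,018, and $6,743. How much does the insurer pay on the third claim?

Claim 1 — $864: all of it applies to the deductible. Owner pays $864; OOP now $864. Plan pays $864 − $864 = $0.
Claim 2 — $9,293: $2,088 to deductible, leaving $7,205; 25% of $7,205 = $1,801.25. Cost to owner: $3,889.25. OOP to date $4,753.25. Plan pays $9,293 − $3,889.25 = $5,403.75.
Claim 3 — $5,336: deductible already satisfied, so owner's share is 25% × $5,336 = $1,334. Owner pays $1,334; OOP now $6,087.25. Plan pays $5,336 − $1,334 = $4,002.

$4,002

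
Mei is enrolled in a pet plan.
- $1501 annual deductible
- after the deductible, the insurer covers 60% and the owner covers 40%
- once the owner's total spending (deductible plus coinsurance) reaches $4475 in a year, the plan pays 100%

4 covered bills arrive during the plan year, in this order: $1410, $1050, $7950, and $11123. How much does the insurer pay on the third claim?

Claim 1 — $1410: entire amount goes to the deductible. Cost to owner: $1410. OOP to date $1410. Insurer: $1410 − $1410 = $0.
Claim 2 — $1050: deductible takes $91, $959 remains; owner's 40% is $383.60. Owner owes $474.60 (running OOP $1884.60). Insurer: $1050 − $474.60 = $575.40.
Claim 3 — $7950: deductible already satisfied, so owner's share is 40% × $7950 = $3180. Adding that to $1884.60 gives $5064.60, past the $4475 cap; owner pays only $4475 − $1884.60 = $2590.40. Insurer: $7950 − $2590.40 = $5359.60.

$5359.60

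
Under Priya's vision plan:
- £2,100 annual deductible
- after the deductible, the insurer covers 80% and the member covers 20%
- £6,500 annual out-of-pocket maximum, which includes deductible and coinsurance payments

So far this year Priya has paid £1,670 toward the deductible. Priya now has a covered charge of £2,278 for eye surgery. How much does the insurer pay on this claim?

£1,478.40

Deductible still to meet: £2,100 − £1,670 = £430.
After the £430 deductible portion, £2,278 − £430 = £1,848 is subject to coinsurance.
20% of £1,848 = £369.60 falls to the member.
That puts the member's cost at £430 + £369.60 = £799.60 before any cap.
Cumulative spending £1,670 + £799.60 = £2,469.60 stays under the £6,500 maximum.
The insurer covers the remainder: £2,278 − £799.60 = £1,478.40.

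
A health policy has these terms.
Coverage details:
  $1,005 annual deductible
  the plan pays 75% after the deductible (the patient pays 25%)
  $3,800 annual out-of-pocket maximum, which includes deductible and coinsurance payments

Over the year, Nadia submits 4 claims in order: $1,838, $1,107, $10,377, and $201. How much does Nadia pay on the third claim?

Claim 1 ($1,838): $1,005 to deductible, leaving $833; 25% of $833 = $208.25. Patient owes $1,213.25 (running OOP $1,213.25).
Claim 2 ($1,107): 25% coinsurance on $1,107 = $276.75. Cost to patient: $276.75. OOP to date $1,490.
Claim 3 ($10,377): deductible met; 25% of $10,377 = $2,594.25. OOP would hit $4,084.25 > $3,800, so the cap limits the patient to $3,800 − $1,490 = $2,310.

$2,310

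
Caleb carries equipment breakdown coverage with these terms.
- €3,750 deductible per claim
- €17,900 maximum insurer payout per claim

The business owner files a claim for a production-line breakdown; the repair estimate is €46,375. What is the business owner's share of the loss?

After the deductible, €46,375 − €3,750 = €42,625 remains.
Since €42,625 > €17,900, the payout is capped at €17,900.
Out of pocket: €46,375 − €17,900 = €28,475.

€28,475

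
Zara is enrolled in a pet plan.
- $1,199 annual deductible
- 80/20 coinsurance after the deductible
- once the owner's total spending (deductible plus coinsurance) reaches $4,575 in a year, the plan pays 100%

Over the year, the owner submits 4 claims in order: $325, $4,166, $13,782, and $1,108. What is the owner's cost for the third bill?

$2,717.60

Bill 1, $325: fully absorbed by the deductible. Owner owes $325 (running OOP $325).
Bill 2, $4,166: $874 to deductible, leaving $3,292; 20% of $3,292 = $658.40. Owner owes $1,532.40 (running OOP $1,857.40).
Bill 3, $13,782: 20% coinsurance on $13,782 = $2,756.40. OOP would hit $4,613.80 > $4,575, so the cap limits the owner to $4,575 − $1,857.40 = $2,717.60.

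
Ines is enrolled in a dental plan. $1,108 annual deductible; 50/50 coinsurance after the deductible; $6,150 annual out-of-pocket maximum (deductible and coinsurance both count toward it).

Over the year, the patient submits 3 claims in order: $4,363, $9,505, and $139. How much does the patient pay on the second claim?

Bill 1, $4,363: $1,108 finishes the deductible; $3,255 goes to coinsurance; coinsurance $3,255 × 50% = $1,627.50. Cost to patient: $2,735.50. OOP to date $2,735.50.
Bill 2, $9,505: deductible met; 50% of $9,505 = $4,752.50. That would push OOP to $7,488, over the $6,150 cap, so patient pays $6,150 − $2,735.50 = $3,414.50.

$3,414.50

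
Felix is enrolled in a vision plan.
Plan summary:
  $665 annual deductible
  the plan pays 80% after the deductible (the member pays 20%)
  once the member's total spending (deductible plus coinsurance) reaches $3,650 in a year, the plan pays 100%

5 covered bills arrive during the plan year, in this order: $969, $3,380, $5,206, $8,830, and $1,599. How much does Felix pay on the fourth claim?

$1,207

Claim 1 ($969): deductible takes $665, $304 remains; coinsurance $304 × 20% = $60.80. Member pays $725.80; OOP now $725.80.
Claim 2 ($3,380): deductible already satisfied, so member's share is 20% × $3,380 = $676. Cost to member: $676. OOP to date $1,401.80.
Claim 3 ($5,206): deductible met; 20% of $5,206 = $1,041.20. Cost to member: $1,041.20. OOP to date $2,443.
Claim 4 ($8,830): 20% coinsurance on $8,830 = $1,766. OOP would hit $4,209 > $3,650, so the cap limits the member to $3,650 − $2,443 = $1,207.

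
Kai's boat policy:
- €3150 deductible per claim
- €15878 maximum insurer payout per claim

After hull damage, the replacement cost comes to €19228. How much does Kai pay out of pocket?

Subtract the deductible: €19228 − €3150 = €16078.
The €15878 per-incident cap binds; insurer pays €15878.
Owner's share is the uncovered remainder: €19228 − €15878 = €3350.

€3350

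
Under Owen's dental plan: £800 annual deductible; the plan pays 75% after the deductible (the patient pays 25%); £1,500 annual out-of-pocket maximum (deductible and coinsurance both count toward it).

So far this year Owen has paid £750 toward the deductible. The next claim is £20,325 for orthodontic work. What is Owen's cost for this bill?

£750

Remaining deductible: £800 − £750 = £50.
The remaining £20,275 (= £20,325 − £50) moves to coinsurance.
Patient's 25% share of £20,275 is £5,068.75.
Patient responsibility before any cap: £50 + £5,068.75 = £5,118.75.
Adding £5,118.75 to the £750 already spent would give £5,868.75, which exceeds the £1,500 cap; the patient pays just £1,500 − £750 = £750.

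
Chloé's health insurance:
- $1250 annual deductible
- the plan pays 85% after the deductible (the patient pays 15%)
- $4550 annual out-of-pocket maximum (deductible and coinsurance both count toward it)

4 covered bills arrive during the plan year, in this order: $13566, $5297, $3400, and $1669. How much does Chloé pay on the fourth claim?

#1 ($13566): deductible takes $1250, $12316 remains; coinsurance $12316 × 15% = $1847.40. Patient pays $3097.40; OOP now $3097.40.
#2 ($5297): 15% coinsurance on $5297 = $794.55. Patient owes $794.55 (running OOP $3891.95).
#3 ($3400): deductible met; 15% of $3400 = $510. Cost to patient: $510. OOP to date $4401.95.
#4 ($1669): deductible met; 15% of $1669 = $250.35. That would push OOP to $4652.30, over the $4550 cap, so patient pays $4550 − $4401.95 = $148.05.

$148.05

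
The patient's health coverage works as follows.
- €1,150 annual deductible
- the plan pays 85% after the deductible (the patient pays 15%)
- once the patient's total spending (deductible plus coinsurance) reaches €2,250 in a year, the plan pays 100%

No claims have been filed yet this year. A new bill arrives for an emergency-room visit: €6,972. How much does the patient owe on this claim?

€2,023.30

Nothing has been paid toward the €1,150 deductible, so the first €1,150 of this charge is applied there.
After the €1,150 deductible portion, €6,972 − €1,150 = €5,822 is subject to coinsurance.
Coinsurance: €5,822 × 15% = €873.30.
So the patient owes €1,150 + €873.30 = €2,023.30 before any cap.
Cumulative spending €0 + €2,023.30 = €2,023.30 stays under the €2,250 maximum.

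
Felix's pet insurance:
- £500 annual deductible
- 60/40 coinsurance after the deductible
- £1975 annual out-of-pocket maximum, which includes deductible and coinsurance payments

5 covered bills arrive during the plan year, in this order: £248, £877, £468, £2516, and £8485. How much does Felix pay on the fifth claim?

Claim 1 (£248): all of it applies to the deductible. Owner owes £248 (running OOP £248).
Claim 2 (£877): deductible takes £252, £625 remains; owner's 40% is £250. Cost to owner: £502. OOP to date £750.
Claim 3 (£468): deductible already satisfied, so owner's share is 40% × £468 = £187.20. Owner pays £187.20; OOP now £937.20.
Claim 4 (£2516): deductible met; 40% of £2516 = £1006.40. Cost to owner: £1006.40. OOP to date £1943.60.
Claim 5 (£8485): deductible met; 40% of £8485 = £3394. That would push OOP to £5337.60, over the £1975 cap, so owner pays £1975 − £1943.60 = £31.40.

£31.40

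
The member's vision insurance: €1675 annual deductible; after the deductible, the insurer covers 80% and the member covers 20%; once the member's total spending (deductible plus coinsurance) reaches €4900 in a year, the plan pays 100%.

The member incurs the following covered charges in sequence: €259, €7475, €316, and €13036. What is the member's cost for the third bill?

Bill 1, €259: entire amount goes to the deductible. Cost to member: €259. OOP to date €259.
Bill 2, €7475: €1416 to deductible, leaving €6059; coinsurance €6059 × 20% = €1211.80. Member owes €2627.80 (running OOP €2886.80).
Bill 3, €316: deductible met; 20% of €316 = €63.20. Cost to member: €63.20. OOP to date €2950.

€63.20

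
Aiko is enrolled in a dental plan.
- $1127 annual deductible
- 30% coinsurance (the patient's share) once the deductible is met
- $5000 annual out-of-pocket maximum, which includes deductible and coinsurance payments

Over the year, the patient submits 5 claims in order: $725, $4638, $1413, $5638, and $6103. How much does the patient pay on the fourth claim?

Bill 1, $725: entire amount goes to the deductible. Patient pays $725; OOP now $725.
Bill 2, $4638: $402 to deductible, leaving $4236; coinsurance $4236 × 30% = $1270.80. Patient owes $1672.80 (running OOP $2397.80).
Bill 3, $1413: deductible met; 30% of $1413 = $423.90. Patient owes $423.90 (running OOP $2821.70).
Bill 4, $5638: 30% coinsurance on $5638 = $1691.40. Patient owes $1691.40 (running OOP $4513.10).

$1691.40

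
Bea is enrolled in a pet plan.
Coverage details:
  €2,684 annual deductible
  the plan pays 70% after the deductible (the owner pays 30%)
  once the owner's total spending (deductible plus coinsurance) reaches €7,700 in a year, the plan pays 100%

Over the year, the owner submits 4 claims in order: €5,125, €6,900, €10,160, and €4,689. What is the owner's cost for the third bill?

€2,213.70

Claim 1 — €5,125: €2,684 to deductible, leaving €2,441; owner's 30% is €732.30. Owner owes €3,416.30 (running OOP €3,416.30).
Claim 2 — €6,900: deductible met; 30% of €6,900 = €2,070. Cost to owner: €2,070. OOP to date €5,486.30.
Claim 3 — €10,160: deductible met; 30% of €10,160 = €3,048. Adding that to €5,486.30 gives €8,534.30, past the €7,700 cap; owner pays only €7,700 − €5,486.30 = €2,213.70.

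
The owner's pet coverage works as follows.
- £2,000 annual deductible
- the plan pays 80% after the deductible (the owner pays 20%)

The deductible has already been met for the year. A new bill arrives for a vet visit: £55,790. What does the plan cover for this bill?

£44,632

With the deductible met, the entire £55,790 is subject to coinsurance.
Coinsurance: £55,790 × 20% = £11,158.
The insurer covers the remainder: £55,790 − £11,158 = £44,632.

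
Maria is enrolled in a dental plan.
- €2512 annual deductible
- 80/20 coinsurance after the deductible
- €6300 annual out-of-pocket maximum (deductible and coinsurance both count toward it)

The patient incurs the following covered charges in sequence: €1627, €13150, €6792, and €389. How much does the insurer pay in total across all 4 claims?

Claim 1 (€1627): entire amount goes to the deductible. Patient pays €1627; OOP now €1627. Plan pays €1627 − €1627 = €0.
Claim 2 (€13150): €885 to deductible, leaving €12265; patient's 20% is €2453. Cost to patient: €3338. OOP to date €4965. Insurer: €13150 − €3338 = €9812.
Claim 3 (€6792): 20% coinsurance on €6792 = €1358.40. That would push OOP to €6323.40, over the €6300 cap, so patient pays €6300 − €4965 = €1335. Insurer: €6792 − €1335 = €5457.
Claim 4 (€389): deductible met; 20% of €389 = €77.80. Adding that to €6300 gives €6377.80, past the €6300 cap; patient pays only €6300 − €6300 = €0. Plan pays €389 − €0 = €389.
Insurer total = bills − patient's total = €21958 − €6300 = €15658.

€15658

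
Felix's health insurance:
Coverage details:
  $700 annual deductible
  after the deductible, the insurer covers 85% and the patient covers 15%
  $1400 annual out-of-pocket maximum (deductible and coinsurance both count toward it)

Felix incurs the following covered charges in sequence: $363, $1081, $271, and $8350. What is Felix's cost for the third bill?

Claim 1 — $363: all of it applies to the deductible. Patient owes $363 (running OOP $363).
Claim 2 — $1081: $337 finishes the deductible; $744 goes to coinsurance; patient's 15% is $111.60. Patient owes $448.60 (running OOP $811.60).
Claim 3 — $271: 15% coinsurance on $271 = $40.65. Patient pays $40.65; OOP now $852.25.

$40.65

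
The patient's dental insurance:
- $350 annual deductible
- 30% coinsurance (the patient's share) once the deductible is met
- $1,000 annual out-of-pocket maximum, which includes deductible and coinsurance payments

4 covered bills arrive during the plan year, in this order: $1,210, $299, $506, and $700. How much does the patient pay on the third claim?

$151.80

Claim 1 ($1,210): deductible takes $350, $860 remains; coinsurance $860 × 30% = $258. Patient owes $608 (running OOP $608).
Claim 2 ($299): deductible met; 30% of $299 = $89.70. Patient pays $89.70; OOP now $697.70.
Claim 3 ($506): deductible already satisfied, so patient's share is 30% × $506 = $151.80. Patient pays $151.80; OOP now $849.50.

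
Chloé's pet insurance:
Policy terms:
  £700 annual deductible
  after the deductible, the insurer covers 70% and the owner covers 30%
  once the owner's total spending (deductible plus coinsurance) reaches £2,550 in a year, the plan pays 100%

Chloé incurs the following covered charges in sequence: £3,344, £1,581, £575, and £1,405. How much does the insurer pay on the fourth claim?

Claim 1 — £3,344: deductible takes £700, £2,644 remains; coinsurance £2,644 × 30% = £793.20. Owner owes £1,493.20 (running OOP £1,493.20). Plan pays £3,344 − £1,493.20 = £1,850.80.
Claim 2 — £1,581: deductible already satisfied, so owner's share is 30% × £1,581 = £474.30. Cost to owner: £474.30. OOP to date £1,967.50. Plan pays £1,581 − £474.30 = £1,106.70.
Claim 3 — £575: 30% coinsurance on £575 = £172.50. Owner pays £172.50; OOP now £2,140. Plan pays £575 − £172.50 = £402.50.
Claim 4 — £1,405: deductible already satisfied, so owner's share is 30% × £1,405 = £421.50. OOP would hit £2,561.50 > £2,550, so the cap limits the owner to £2,550 − £2,140 = £410. Insurer: £1,405 − £410 = £995.

£995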